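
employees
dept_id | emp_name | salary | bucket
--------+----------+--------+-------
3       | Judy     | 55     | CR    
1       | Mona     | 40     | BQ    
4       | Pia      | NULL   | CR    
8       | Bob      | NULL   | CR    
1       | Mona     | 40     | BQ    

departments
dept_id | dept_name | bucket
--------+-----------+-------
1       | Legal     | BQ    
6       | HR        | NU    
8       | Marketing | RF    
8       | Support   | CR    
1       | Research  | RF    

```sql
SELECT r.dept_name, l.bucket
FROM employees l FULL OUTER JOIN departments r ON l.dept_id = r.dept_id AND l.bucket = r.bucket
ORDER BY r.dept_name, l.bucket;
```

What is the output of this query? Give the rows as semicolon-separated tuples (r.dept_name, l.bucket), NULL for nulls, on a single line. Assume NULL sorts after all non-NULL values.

(HR, NULL); (Legal, BQ); (Legal, BQ); (Marketing, NULL); (Research, NULL); (Support, CR); (NULL, CR); (NULL, CR)

FULL OUTER JOIN keeps every row from both sides; unmatched rows get NULL for the other side's columns.
Matching on l.dept_id = r.dept_id AND l.bucket = r.bucket.
- l (dept_id=3, bucket=CR) has no partner → padded with NULL.
- l (dept_id=1, bucket=BQ) pairs with 1 row(s) of r.
- l (dept_id=4, bucket=CR) has no partner → padded with NULL.
- l (dept_id=8, bucket=CR) pairs with 1 row(s) of r.
- l (dept_id=1, bucket=BQ) pairs with 1 row(s) of r.
- plus 3 unmatched r row(s), each kept with NULL l columns.
After projecting and ordering:
r.dept_name | l.bucket
HR | NULL
Legal | BQ
Legal | BQ
Marketing | NULL
Research | NULL
Support | CR
NULL | CR
NULL | CR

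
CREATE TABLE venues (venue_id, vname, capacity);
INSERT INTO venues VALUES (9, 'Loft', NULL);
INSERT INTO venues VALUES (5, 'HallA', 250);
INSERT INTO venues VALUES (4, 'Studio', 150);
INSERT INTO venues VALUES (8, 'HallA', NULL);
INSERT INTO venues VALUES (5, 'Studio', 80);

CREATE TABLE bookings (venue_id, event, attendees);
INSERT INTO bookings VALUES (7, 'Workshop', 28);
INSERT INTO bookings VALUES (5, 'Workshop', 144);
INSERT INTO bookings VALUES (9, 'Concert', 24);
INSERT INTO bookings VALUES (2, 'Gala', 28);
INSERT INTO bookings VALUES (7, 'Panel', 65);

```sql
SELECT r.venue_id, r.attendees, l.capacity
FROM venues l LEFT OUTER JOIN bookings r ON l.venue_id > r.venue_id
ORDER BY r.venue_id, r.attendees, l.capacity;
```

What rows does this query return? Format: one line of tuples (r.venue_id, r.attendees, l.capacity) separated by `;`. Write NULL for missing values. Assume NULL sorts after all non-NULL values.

LEFT JOIN keeps every row from `venues`; unmatched rows get NULL for `bookings`'s columns.
Matching on l.venue_id > r.venue_id.
Matched pairs: 11; unmatched l rows kept: 0.

(2, 28, 80); (2, 28, 150); (2, 28, 250); (2, 28, NULL); (2, 28, NULL); (5, 144, NULL); (5, 144, NULL); (7, 28, NULL); (7, 28, NULL); (7, 65, NULL); (7, 65, NULL)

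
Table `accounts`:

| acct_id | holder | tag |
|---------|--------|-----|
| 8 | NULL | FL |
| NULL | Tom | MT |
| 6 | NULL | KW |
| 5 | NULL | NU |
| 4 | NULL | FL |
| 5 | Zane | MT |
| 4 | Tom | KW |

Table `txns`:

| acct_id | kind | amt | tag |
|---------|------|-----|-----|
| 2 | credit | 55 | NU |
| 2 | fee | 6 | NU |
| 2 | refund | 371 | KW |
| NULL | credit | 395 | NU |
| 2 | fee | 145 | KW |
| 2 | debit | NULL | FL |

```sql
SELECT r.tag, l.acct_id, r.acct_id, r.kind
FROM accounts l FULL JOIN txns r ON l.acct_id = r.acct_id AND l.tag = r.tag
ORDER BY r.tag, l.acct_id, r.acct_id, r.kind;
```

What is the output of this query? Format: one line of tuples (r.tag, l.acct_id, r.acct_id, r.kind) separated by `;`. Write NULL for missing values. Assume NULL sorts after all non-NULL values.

(FL, NULL, 2, debit); (KW, NULL, 2, fee); (KW, NULL, 2, refund); (NU, NULL, 2, credit); (NU, NULL, 2, fee); (NU, NULL, NULL, credit); (NULL, 4, NULL, NULL); (NULL, 4, NULL, NULL); (NULL, 5, NULL, NULL); (NULL, 5, NULL, NULL); (NULL, 6, NULL, NULL); (NULL, 8, NULL, NULL); (NULL, NULL, NULL, NULL)

FULL OUTER JOIN keeps every row from both sides; unmatched rows get NULL for the other side's columns.
Matching on l.acct_id = r.acct_id AND l.tag = r.tag. A NULL in a compared column never satisfies the condition.
Matched pairs: 0; unmatched l rows kept: 7; unmatched r rows kept: 6.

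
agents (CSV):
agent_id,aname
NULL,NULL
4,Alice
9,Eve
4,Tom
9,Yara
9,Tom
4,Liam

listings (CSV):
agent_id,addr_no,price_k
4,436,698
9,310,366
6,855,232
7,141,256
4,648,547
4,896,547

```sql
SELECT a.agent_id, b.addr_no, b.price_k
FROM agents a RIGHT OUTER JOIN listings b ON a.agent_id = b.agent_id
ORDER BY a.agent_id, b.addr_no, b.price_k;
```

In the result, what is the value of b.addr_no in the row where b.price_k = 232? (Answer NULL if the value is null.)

855

RIGHT JOIN keeps every row from `listings`; unmatched rows get NULL for `agents`'s columns.
Matching on a.agent_id = b.agent_id. A NULL in a compared column never satisfies the condition.
Matched pairs: 12; unmatched b rows kept: 2.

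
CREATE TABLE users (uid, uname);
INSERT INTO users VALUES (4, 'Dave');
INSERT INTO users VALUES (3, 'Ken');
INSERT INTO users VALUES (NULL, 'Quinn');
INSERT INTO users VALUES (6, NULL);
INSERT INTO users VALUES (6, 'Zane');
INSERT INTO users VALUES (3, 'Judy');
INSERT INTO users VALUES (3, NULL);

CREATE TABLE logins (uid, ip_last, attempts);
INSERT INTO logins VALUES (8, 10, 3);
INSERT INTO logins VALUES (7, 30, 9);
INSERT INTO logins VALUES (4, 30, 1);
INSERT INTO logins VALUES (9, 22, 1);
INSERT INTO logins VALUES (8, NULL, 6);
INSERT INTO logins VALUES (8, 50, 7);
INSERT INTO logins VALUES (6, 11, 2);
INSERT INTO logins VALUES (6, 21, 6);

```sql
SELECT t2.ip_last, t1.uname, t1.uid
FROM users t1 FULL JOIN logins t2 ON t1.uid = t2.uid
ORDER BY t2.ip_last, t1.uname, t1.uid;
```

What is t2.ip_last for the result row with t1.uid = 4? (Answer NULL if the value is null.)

FULL OUTER JOIN keeps every row from both sides; unmatched rows get NULL for the other side's columns.
Matching on t1.uid = t2.uid. A NULL in a compared column never satisfies the condition.
- t1 row (uid=4): matches 1 t2 row(s) → 1 output row(s).
- t1 row (uid=3): no match → kept, t2 columns NULL.
- t1 row (uid=NULL): no match → kept, t2 columns NULL.
- t1 row (uid=6): matches 2 t2 row(s) → 2 output row(s).
- t1 row (uid=6): matches 2 t2 row(s) → 2 output row(s).
- t1 row (uid=3): no match → kept, t2 columns NULL.
- t1 row (uid=3): no match → kept, t2 columns NULL.
- 5 row(s) from t2 found no t1 partner → padded with NULL.

30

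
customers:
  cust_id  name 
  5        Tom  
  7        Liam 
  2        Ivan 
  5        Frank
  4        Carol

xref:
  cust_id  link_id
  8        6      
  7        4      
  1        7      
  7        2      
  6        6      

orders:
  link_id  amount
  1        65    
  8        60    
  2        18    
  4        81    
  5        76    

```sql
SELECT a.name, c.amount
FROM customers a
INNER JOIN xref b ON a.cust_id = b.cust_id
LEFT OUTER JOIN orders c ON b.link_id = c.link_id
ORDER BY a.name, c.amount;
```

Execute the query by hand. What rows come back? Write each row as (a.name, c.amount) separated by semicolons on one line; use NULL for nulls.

(Liam, 18); (Liam, 81)

Evaluate left to right. First `customers a INNER JOIN xref b` on cust_id: 2 row(s).
Then LEFT JOIN `orders c` on link_id: each of those 2 rows is kept; rows whose b.link_id has no match in c get NULL for c's columns.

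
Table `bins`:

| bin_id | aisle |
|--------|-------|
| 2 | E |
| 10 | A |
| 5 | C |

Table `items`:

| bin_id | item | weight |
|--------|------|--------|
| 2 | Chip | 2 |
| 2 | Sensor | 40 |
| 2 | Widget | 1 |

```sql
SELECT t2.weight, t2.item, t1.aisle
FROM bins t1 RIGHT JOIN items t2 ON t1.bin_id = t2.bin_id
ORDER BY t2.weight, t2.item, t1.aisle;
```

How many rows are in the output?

RIGHT JOIN keeps every row from `items`; unmatched rows get NULL for `bins`'s columns.
Matching on t1.bin_id = t2.bin_id.
- t1[0] bin_id=2 → 3 match(es) in t2 → 3 row(s).
- t1[1] bin_id=10 → no match.
- t1[2] bin_id=5 → no match.
- every t2 row matched at least one t1 row.
Total: 3 rows.

3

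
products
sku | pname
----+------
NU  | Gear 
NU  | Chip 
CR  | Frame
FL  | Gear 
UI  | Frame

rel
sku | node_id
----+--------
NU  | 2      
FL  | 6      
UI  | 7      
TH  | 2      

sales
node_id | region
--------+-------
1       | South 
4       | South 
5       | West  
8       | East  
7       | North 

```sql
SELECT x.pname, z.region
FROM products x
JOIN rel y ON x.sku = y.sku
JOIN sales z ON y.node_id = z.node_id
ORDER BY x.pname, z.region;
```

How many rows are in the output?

1

Step 1 — x INNER JOIN y on sku → 4 row(s).
Then INNER JOIN `sales z` on node_id: keep only rows whose y.node_id appears in z.
Result: 1 row(s).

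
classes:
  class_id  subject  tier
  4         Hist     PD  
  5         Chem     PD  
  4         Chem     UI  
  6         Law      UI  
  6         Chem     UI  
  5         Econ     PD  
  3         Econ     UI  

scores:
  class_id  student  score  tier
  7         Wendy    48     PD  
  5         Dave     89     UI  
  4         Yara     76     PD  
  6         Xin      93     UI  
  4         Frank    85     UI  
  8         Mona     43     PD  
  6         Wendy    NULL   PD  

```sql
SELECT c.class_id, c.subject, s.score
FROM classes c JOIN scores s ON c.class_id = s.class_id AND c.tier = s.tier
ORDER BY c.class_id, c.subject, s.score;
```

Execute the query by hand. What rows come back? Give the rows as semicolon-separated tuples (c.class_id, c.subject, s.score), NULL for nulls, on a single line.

INNER JOIN keeps only pairs where the ON condition holds.
Matching on c.class_id = s.class_id AND c.tier = s.tier.
Matched pairs: 4.

(4, Chem, 85); (4, Hist, 76); (6, Chem, 93); (6, Law, 93)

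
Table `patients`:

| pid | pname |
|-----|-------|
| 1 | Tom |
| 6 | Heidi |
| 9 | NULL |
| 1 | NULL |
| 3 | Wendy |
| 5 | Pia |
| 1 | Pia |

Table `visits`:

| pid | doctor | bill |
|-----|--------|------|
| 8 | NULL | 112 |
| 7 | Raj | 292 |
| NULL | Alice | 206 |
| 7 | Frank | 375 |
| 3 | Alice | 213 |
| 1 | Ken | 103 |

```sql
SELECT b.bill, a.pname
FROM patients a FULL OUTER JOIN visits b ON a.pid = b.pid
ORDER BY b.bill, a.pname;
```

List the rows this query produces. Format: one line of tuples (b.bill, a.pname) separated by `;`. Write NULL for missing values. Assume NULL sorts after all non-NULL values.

(103, Pia); (103, Tom); (103, NULL); (112, NULL); (206, NULL); (213, Wendy); (292, NULL); (375, NULL); (NULL, Heidi); (NULL, Pia); (NULL, NULL)

FULL OUTER JOIN keeps every row from both sides; unmatched rows get NULL for the other side's columns.
Matching on a.pid = b.pid. A NULL in a compared column never satisfies the condition.
- a row (pid=1): matches 1 b row(s) → 1 output row(s).
- a row (pid=6): no match → kept, b columns NULL.
- a row (pid=9): no match → kept, b columns NULL.
- a row (pid=1): matches 1 b row(s) → 1 output row(s).
- a row (pid=3): matches 1 b row(s) → 1 output row(s).
- a row (pid=5): no match → kept, b columns NULL.
- a row (pid=1): matches 1 b row(s) → 1 output row(s).
- plus 4 unmatched b row(s), each kept with NULL a columns.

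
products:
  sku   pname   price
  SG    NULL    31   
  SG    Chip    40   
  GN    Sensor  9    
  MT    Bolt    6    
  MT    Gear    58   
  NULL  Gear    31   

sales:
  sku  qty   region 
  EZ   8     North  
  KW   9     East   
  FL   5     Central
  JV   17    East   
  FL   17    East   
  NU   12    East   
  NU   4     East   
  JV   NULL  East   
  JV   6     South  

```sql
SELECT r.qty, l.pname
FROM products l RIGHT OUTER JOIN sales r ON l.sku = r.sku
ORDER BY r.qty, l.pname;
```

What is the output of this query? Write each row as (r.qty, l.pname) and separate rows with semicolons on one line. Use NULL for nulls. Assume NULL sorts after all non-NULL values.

RIGHT JOIN keeps every row from `sales`; unmatched rows get NULL for `products`'s columns.
Matching on l.sku = r.sku. A NULL in a compared column never satisfies the condition.
- l row (sku=SG): no match.
- l row (sku=SG): no match.
- l row (sku=GN): no match.
- l row (sku=MT): no match.
- l row (sku=MT): no match.
- l row (sku=NULL): no match.
- 9 r row(s) had no l match → kept, l columns NULL.
After projecting and ordering:
r.qty | l.pname
4 | NULL
5 | NULL
6 | NULL
8 | NULL
9 | NULL
12 | NULL
17 | NULL
17 | NULL
NULL | NULL

(4, NULL); (5, NULL); (6, NULL); (8, NULL); (9, NULL); (12, NULL); (17, NULL); (17, NULL); (NULL, NULL)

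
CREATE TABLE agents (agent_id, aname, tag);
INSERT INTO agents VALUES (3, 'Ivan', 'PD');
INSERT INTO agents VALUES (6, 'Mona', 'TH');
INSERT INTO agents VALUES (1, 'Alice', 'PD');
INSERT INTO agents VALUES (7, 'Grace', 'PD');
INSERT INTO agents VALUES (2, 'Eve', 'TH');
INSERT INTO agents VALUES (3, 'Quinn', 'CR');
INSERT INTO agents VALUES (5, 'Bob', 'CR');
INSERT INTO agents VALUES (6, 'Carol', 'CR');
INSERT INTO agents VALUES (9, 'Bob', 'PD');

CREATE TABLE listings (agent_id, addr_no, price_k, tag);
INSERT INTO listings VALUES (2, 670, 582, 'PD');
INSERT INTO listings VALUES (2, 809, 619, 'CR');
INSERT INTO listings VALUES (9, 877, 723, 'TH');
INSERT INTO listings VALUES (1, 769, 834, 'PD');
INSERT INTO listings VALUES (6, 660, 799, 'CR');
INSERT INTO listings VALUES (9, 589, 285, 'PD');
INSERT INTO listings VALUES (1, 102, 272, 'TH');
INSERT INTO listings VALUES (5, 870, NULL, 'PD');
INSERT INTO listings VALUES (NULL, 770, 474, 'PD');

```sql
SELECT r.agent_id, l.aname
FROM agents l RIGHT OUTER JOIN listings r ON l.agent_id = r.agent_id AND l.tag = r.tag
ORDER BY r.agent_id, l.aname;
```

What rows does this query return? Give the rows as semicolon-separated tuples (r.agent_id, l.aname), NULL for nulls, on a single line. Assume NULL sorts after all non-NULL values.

(1, Alice); (1, NULL); (2, NULL); (2, NULL); (5, NULL); (6, Carol); (9, Bob); (9, NULL); (NULL, NULL)

RIGHT JOIN keeps every row from `listings`; unmatched rows get NULL for `agents`'s columns.
Matching on l.agent_id = r.agent_id AND l.tag = r.tag. A NULL in a compared column never satisfies the condition.
- agent_id=3, tag=PD: no matching r row.
- agent_id=6, tag=TH: no matching r row.
- agent_id=1, tag=PD: 1 matching r row(s), so 1 row(s) emitted.
- agent_id=7, tag=PD: no matching r row.
- agent_id=2, tag=TH: no matching r row.
- agent_id=3, tag=CR: no matching r row.
- agent_id=5, tag=CR: no matching r row.
- agent_id=6, tag=CR: 1 matching r row(s), so 1 row(s) emitted.
- agent_id=9, tag=PD: 1 matching r row(s), so 1 row(s) emitted.
- 6 row(s) from r found no l partner → padded with NULL.
After projecting and ordering:
r.agent_id | l.aname
1 | Alice
1 | NULL
2 | NULL
2 | NULL
5 | NULL
6 | Carol
9 | Bob
9 | NULL
NULL | NULL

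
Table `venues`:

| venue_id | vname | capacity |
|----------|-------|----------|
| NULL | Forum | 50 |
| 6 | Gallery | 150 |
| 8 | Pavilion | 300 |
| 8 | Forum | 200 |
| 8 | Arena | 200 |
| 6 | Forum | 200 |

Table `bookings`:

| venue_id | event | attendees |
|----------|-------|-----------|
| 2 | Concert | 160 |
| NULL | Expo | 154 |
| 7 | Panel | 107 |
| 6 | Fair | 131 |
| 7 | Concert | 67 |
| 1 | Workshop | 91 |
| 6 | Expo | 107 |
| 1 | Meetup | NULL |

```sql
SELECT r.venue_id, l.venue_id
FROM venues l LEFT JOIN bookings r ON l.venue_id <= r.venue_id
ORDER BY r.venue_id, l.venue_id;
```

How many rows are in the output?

LEFT JOIN keeps every row from `venues`; unmatched rows get NULL for `bookings`'s columns.
Matching on l.venue_id <= r.venue_id. A NULL in a compared column never satisfies the condition.
- l (venue_id=NULL) has no partner → padded with NULL.
- l (venue_id=6) pairs with 4 row(s) of r.
- l (venue_id=8) has no partner → padded with NULL.
- l (venue_id=8) has no partner → padded with NULL.
- l (venue_id=8) has no partner → padded with NULL.
- l (venue_id=6) pairs with 4 row(s) of r.
Total: 8 matched + 4 padded = 12 rows.

12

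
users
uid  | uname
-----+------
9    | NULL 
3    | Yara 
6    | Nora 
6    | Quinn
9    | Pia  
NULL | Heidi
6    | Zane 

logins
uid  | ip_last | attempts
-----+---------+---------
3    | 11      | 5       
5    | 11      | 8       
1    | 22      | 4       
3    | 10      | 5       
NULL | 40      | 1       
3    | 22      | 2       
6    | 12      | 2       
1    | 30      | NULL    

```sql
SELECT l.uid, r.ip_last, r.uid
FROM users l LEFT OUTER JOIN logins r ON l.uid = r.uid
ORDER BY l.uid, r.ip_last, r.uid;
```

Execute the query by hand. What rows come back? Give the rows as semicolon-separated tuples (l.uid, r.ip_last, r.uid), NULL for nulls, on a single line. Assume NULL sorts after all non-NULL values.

(3, 10, 3); (3, 11, 3); (3, 22, 3); (6, 12, 6); (6, 12, 6); (6, 12, 6); (9, NULL, NULL); (9, NULL, NULL); (NULL, NULL, NULL)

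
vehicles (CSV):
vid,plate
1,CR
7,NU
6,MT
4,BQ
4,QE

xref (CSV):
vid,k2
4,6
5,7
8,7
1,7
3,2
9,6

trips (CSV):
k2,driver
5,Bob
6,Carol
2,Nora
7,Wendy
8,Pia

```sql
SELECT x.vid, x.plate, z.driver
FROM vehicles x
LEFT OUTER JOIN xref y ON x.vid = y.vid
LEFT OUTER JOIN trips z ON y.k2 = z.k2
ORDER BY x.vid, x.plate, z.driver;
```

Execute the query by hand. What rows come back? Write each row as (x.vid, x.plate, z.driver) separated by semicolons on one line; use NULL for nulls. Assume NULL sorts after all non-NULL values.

(1, CR, Wendy); (4, BQ, Carol); (4, QE, Carol); (6, MT, NULL); (7, NU, NULL)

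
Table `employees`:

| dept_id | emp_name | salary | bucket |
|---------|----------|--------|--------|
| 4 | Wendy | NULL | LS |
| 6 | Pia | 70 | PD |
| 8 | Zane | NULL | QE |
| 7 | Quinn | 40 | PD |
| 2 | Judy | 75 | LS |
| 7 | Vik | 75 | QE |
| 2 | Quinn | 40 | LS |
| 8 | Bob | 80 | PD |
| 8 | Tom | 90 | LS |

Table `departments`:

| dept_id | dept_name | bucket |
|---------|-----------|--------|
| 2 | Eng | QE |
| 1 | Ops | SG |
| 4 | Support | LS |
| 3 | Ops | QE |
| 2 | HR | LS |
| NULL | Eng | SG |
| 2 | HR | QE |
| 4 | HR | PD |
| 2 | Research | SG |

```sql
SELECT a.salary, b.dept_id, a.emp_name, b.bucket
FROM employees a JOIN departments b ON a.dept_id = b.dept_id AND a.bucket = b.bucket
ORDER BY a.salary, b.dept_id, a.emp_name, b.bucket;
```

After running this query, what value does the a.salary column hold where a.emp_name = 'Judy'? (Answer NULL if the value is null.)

INNER JOIN keeps only pairs where the ON condition holds.
Matching on a.dept_id = b.dept_id AND a.bucket = b.bucket. A NULL in a compared column never satisfies the condition.
- a[0] dept_id=4, bucket=LS → 1 match(es) in b → 1 row(s).
- a[1] dept_id=6, bucket=PD → no match; dropped.
- a[2] dept_id=8, bucket=QE → no match; dropped.
- a[3] dept_id=7, bucket=PD → no match; dropped.
- a[4] dept_id=2, bucket=LS → 1 match(es) in b → 1 row(s).
- a[5] dept_id=7, bucket=QE → no match; dropped.
- a[6] dept_id=2, bucket=LS → 1 match(es) in b → 1 row(s).
- a[7] dept_id=8, bucket=PD → no match; dropped.
- a[8] dept_id=8, bucket=LS → no match; dropped.

75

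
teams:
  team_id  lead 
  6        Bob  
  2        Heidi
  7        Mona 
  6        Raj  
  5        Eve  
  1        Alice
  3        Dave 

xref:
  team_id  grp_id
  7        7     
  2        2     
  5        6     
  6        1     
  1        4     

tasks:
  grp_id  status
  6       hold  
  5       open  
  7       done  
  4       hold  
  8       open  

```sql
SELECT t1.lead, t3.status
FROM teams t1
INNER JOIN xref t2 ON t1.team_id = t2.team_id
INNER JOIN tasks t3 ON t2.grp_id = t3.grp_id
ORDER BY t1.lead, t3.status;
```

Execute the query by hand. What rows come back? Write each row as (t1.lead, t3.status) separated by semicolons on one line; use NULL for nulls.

(Alice, hold); (Eve, hold); (Mona, done)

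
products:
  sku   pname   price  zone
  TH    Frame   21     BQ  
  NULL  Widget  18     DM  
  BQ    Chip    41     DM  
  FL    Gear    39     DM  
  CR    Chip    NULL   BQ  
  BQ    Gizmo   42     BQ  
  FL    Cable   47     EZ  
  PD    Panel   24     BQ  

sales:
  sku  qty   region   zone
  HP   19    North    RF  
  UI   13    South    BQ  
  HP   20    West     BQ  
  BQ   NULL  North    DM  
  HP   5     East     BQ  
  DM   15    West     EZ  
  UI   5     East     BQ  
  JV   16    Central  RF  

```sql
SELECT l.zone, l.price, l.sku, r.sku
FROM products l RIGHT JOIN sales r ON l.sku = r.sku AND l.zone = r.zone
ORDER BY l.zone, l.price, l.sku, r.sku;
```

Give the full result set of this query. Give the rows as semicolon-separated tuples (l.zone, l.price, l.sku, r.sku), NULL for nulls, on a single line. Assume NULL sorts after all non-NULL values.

RIGHT JOIN keeps every row from `sales`; unmatched rows get NULL for `products`'s columns.
Matching on l.sku = r.sku AND l.zone = r.zone. A NULL in a compared column never satisfies the condition.
- l[0] sku=TH, zone=BQ → no match.
- l[1] sku=NULL, zone=DM → no match.
- l[2] sku=BQ, zone=DM → 1 match(es) in r → 1 row(s).
- l[3] sku=FL, zone=DM → no match.
- l[4] sku=CR, zone=BQ → no match.
- l[5] sku=BQ, zone=BQ → no match.
- l[6] sku=FL, zone=EZ → no match.
- l[7] sku=PD, zone=BQ → no match.
- 7 r row(s) had no l match → kept, l columns NULL.
After projecting and ordering:
l.zone | l.price | l.sku | r.sku
DM | 41 | BQ | BQ
NULL | NULL | NULL | DM
NULL | NULL | NULL | HP
NULL | NULL | NULL | HP
NULL | NULL | NULL | HP
NULL | NULL | NULL | JV
NULL | NULL | NULL | UI
NULL | NULL | NULL | UI

(DM, 41, BQ, BQ); (NULL, NULL, NULL, DM); (NULL, NULL, NULL, HP); (NULL, NULL, NULL, HP); (NULL, NULL, NULL, HP); (NULL, NULL, NULL, JV); (NULL, NULL, NULL, UI); (NULL, NULL, NULL, UI)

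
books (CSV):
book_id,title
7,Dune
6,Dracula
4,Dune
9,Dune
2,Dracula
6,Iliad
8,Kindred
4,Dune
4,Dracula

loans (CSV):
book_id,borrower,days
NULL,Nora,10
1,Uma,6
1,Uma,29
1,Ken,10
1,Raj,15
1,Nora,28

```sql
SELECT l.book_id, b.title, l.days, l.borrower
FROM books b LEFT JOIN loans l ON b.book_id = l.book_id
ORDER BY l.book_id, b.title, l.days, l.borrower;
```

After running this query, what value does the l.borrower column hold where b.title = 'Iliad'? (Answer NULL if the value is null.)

NULL

LEFT JOIN keeps every row from `books`; unmatched rows get NULL for `loans`'s columns.
Matching on b.book_id = l.book_id. A NULL in a compared column never satisfies the condition.
Matched pairs: 0; unmatched b rows kept: 9.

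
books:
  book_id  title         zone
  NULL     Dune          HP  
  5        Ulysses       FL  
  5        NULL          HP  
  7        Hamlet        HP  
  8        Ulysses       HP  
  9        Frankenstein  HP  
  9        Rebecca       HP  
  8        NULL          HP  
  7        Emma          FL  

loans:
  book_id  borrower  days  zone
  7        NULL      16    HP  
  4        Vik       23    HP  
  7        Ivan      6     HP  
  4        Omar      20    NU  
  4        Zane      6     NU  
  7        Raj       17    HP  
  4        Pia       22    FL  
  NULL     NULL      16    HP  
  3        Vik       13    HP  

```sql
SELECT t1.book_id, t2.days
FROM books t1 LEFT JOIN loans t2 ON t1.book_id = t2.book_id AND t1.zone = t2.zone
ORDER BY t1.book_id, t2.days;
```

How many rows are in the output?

11

LEFT JOIN keeps every row from `books`; unmatched rows get NULL for `loans`'s columns.
Matching on t1.book_id = t2.book_id AND t1.zone = t2.zone. A NULL in a compared column never satisfies the condition.
Matched pairs: 3; unmatched t1 rows kept: 8.
Total: 3 matched + 8 padded = 11 rows.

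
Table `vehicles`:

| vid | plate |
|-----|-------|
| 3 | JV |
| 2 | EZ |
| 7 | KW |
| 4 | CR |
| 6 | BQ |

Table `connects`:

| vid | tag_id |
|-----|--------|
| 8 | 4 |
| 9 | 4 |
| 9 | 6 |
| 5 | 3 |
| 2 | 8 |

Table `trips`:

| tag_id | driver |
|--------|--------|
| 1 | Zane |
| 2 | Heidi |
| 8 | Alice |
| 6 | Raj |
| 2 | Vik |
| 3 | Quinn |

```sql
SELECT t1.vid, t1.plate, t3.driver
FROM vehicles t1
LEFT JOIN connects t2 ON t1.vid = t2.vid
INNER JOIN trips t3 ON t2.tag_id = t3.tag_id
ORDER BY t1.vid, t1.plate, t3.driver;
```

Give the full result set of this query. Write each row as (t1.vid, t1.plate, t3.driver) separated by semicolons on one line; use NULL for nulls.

(2, EZ, Alice)

Joins associate left-to-right: vehicles LEFT JOIN connects on vid gives 5 intermediate row(s).
Then INNER JOIN `trips t3` on tag_id: keep only rows whose t2.tag_id appears in t3.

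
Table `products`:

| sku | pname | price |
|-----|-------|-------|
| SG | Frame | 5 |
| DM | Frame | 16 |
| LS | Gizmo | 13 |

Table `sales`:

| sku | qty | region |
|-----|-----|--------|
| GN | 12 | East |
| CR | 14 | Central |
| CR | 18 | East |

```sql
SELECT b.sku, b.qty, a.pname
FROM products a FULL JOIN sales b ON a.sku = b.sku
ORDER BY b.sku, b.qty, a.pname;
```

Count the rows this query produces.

6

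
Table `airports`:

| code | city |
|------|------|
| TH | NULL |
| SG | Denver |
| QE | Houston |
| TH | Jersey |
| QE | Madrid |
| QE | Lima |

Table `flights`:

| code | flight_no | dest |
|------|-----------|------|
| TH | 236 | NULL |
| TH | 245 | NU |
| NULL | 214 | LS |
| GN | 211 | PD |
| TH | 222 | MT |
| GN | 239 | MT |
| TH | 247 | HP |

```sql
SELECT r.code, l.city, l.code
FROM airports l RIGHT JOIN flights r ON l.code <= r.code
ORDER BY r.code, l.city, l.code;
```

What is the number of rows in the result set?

RIGHT JOIN keeps every row from `flights`; unmatched rows get NULL for `airports`'s columns.
Matching on l.code <= r.code. A NULL in a compared column never satisfies the condition.
- l (code=TH) pairs with 4 row(s) of r.
- l (code=SG) pairs with 4 row(s) of r.
- l (code=QE) pairs with 4 row(s) of r.
- l (code=TH) pairs with 4 row(s) of r.
- l (code=QE) pairs with 4 row(s) of r.
- l (code=QE) pairs with 4 row(s) of r.
- 3 r row(s) had no l match → kept, l columns NULL.
Total: 24 matched + 3 padded = 27 rows.

27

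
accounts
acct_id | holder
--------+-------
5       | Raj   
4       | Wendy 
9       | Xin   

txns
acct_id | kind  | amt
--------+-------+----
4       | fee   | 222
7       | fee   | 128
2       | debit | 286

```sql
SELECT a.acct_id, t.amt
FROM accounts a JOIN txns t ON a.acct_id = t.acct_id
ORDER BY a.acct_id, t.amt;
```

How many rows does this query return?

1

INNER JOIN keeps only pairs where the ON condition holds.
Matching on a.acct_id = t.acct_id.
- a (acct_id=5) has no partner → excluded.
- a (acct_id=4) pairs with 1 row(s) of t.
- a (acct_id=9) has no partner → excluded.
Total: 1 rows.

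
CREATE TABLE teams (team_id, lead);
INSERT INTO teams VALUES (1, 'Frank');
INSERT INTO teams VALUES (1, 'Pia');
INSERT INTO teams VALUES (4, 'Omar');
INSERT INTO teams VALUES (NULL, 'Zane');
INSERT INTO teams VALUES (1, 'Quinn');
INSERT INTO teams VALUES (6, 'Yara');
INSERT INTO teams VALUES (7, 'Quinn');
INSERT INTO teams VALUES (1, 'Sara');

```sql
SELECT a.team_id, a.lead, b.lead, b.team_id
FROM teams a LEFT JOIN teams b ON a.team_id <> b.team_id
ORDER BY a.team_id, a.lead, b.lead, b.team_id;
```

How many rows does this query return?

LEFT JOIN keeps every row from `teams a`; unmatched rows get NULL for `teams b`'s columns.
Matching on a.team_id <> b.team_id. A NULL in a compared column never satisfies the condition.
- team_id=1: 3 matching b row(s), so 3 row(s) emitted.
- team_id=1: 3 matching b row(s), so 3 row(s) emitted.
- team_id=4: 6 matching b row(s), so 6 row(s) emitted.
- team_id=NULL: no b row matches, row kept with b columns NULL.
- team_id=1: 3 matching b row(s), so 3 row(s) emitted.
- team_id=6: 6 matching b row(s), so 6 row(s) emitted.
- team_id=7: 6 matching b row(s), so 6 row(s) emitted.
- team_id=1: 3 matching b row(s), so 3 row(s) emitted.
Total: 30 matched + 1 padded = 31 rows.

31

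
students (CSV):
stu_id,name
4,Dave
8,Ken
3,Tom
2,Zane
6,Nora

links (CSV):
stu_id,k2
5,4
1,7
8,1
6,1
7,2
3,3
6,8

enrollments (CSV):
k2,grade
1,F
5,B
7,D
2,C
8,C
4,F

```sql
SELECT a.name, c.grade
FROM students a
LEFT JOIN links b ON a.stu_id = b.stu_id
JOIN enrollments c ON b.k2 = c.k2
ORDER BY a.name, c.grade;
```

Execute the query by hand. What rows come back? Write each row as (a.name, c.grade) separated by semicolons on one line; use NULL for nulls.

(Ken, F); (Nora, C); (Nora, F)

Step 1 — a LEFT JOIN b on stu_id → 6 row(s).
Then INNER JOIN `enrollments c` on k2: keep only rows whose b.k2 appears in c.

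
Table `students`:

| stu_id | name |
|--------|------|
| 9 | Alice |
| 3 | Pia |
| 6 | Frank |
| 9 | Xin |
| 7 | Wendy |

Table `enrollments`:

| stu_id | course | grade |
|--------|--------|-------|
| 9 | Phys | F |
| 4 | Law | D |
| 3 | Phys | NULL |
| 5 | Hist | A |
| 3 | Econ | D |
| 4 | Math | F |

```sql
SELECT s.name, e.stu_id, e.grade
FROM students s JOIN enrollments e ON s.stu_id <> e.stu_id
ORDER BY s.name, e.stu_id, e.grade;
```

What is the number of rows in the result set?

26

INNER JOIN keeps only pairs where the ON condition holds.
Matching on s.stu_id <> e.stu_id.
- s row (stu_id=9): matches 5 e row(s) → 5 output row(s).
- s row (stu_id=3): matches 4 e row(s) → 4 output row(s).
- s row (stu_id=6): matches 6 e row(s) → 6 output row(s).
- s row (stu_id=9): matches 5 e row(s) → 5 output row(s).
- s row (stu_id=7): matches 6 e row(s) → 6 output row(s).
Total: 26 rows.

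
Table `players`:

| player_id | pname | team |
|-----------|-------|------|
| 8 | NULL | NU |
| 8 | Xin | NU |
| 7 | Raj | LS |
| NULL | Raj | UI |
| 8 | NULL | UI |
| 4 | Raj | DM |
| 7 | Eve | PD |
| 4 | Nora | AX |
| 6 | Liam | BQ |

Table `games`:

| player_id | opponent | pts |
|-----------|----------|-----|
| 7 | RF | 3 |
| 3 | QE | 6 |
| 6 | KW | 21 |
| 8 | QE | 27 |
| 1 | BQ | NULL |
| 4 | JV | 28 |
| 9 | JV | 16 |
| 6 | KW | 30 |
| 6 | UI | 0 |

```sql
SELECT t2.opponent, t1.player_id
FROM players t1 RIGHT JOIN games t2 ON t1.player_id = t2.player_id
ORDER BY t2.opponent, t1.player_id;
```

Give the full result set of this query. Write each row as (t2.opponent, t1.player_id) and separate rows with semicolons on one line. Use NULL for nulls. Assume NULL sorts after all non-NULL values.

RIGHT JOIN keeps every row from `games`; unmatched rows get NULL for `players`'s columns.
Matching on t1.player_id = t2.player_id. A NULL in a compared column never satisfies the condition.
- t1 row (player_id=8): matches 1 t2 row(s) → 1 output row(s).
- t1 row (player_id=8): matches 1 t2 row(s) → 1 output row(s).
- t1 row (player_id=7): matches 1 t2 row(s) → 1 output row(s).
- t1 row (player_id=NULL): no match.
- t1 row (player_id=8): matches 1 t2 row(s) → 1 output row(s).
- t1 row (player_id=4): matches 1 t2 row(s) → 1 output row(s).
- t1 row (player_id=7): matches 1 t2 row(s) → 1 output row(s).
- t1 row (player_id=4): matches 1 t2 row(s) → 1 output row(s).
- t1 row (player_id=6): matches 3 t2 row(s) → 3 output row(s).
- 3 row(s) from t2 found no t1 partner → padded with NULL.

(BQ, NULL); (JV, 4); (JV, 4); (JV, NULL); (KW, 6); (KW, 6); (QE, 8); (QE, 8); (QE, 8); (QE, NULL); (RF, 7); (RF, 7); (UI, 6)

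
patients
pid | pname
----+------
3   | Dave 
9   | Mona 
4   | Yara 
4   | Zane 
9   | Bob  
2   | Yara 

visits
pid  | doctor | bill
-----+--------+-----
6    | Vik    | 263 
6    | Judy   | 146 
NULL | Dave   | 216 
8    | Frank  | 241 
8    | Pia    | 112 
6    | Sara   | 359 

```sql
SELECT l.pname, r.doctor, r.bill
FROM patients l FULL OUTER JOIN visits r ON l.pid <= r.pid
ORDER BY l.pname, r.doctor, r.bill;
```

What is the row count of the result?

23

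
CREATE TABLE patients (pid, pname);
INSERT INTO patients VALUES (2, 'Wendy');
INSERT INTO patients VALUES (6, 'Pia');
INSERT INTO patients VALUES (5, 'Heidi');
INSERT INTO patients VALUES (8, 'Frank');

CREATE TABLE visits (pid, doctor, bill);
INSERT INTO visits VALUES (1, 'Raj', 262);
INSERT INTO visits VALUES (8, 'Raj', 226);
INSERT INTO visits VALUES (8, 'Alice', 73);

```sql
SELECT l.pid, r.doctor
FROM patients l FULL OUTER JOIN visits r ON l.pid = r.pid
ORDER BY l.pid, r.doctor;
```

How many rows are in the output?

FULL OUTER JOIN keeps every row from both sides; unmatched rows get NULL for the other side's columns.
Matching on l.pid = r.pid.
Matched pairs: 2; unmatched l rows kept: 3; unmatched r rows kept: 1.
Total: 2 matched + 4 padded = 6 rows.

6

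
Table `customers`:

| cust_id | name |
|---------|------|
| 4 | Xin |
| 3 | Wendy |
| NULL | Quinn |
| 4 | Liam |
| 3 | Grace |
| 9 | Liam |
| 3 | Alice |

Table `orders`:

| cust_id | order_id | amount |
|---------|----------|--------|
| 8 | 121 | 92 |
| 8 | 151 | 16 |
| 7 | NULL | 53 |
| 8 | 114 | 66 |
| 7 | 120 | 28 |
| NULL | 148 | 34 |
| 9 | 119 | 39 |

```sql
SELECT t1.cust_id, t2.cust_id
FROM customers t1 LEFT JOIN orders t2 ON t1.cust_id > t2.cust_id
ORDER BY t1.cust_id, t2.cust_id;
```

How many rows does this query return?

11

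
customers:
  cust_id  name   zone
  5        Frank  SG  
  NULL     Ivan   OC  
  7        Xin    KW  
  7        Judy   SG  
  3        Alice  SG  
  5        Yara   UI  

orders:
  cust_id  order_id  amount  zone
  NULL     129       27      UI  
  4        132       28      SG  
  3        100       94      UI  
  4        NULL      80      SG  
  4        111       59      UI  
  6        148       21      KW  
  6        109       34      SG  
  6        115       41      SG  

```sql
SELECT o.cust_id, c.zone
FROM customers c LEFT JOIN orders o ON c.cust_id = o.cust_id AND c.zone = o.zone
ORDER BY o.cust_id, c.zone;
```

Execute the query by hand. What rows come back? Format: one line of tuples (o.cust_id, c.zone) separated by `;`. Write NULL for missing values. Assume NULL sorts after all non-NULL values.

(NULL, KW); (NULL, OC); (NULL, SG); (NULL, SG); (NULL, SG); (NULL, UI)

LEFT JOIN keeps every row from `customers`; unmatched rows get NULL for `orders`'s columns.
Matching on c.cust_id = o.cust_id AND c.zone = o.zone. A NULL in a compared column never satisfies the condition.
- cust_id=5, zone=SG: no o row matches, row kept with o columns NULL.
- cust_id=NULL, zone=OC: no o row matches, row kept with o columns NULL.
- cust_id=7, zone=KW: no o row matches, row kept with o columns NULL.
- cust_id=7, zone=SG: no o row matches, row kept with o columns NULL.
- cust_id=3, zone=SG: no o row matches, row kept with o columns NULL.
- cust_id=5, zone=UI: no o row matches, row kept with o columns NULL.
After projecting and ordering:
o.cust_id | c.zone
NULL | KW
NULL | OC
NULL | SG
NULL | SG
NULL | SG
NULL | UI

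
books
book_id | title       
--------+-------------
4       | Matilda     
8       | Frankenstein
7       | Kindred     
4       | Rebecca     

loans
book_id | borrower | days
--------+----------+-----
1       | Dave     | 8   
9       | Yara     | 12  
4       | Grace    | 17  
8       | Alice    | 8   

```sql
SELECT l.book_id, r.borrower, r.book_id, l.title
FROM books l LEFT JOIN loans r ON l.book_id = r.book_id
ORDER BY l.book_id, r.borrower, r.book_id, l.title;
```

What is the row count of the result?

4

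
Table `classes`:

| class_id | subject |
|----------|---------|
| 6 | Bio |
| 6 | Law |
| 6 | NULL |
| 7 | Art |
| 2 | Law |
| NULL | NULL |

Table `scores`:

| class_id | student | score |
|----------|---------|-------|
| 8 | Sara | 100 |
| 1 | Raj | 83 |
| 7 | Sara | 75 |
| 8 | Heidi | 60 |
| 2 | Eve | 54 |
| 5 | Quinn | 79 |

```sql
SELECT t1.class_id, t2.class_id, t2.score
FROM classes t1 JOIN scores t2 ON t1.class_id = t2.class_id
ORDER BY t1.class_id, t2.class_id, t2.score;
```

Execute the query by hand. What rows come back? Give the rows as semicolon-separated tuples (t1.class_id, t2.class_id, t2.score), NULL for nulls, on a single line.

(2, 2, 54); (7, 7, 75)

INNER JOIN keeps only pairs where the ON condition holds.
Matching on t1.class_id = t2.class_id. A NULL in a compared column never satisfies the condition.
- class_id=6: no matching t2 row, dropped.
- class_id=6: no matching t2 row, dropped.
- class_id=6: no matching t2 row, dropped.
- class_id=7: 1 matching t2 row(s), so 1 row(s) emitted.
- class_id=2: 1 matching t2 row(s), so 1 row(s) emitted.
- class_id=NULL: no matching t2 row, dropped.
After projecting and ordering:
t1.class_id | t2.class_id | t2.score
2 | 2 | 54
7 | 7 | 75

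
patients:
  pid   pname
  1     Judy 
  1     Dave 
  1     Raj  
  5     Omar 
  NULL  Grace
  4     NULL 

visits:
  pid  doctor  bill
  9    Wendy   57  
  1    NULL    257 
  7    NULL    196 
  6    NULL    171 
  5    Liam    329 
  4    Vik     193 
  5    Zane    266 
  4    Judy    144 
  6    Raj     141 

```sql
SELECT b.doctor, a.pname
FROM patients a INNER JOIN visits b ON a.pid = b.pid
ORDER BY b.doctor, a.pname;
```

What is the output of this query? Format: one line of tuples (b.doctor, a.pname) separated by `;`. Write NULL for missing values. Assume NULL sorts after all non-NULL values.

INNER JOIN keeps only pairs where the ON condition holds.
Matching on a.pid = b.pid. A NULL in a compared column never satisfies the condition.
- a row (pid=1): matches 1 b row(s) → 1 output row(s).
- a row (pid=1): matches 1 b row(s) → 1 output row(s).
- a row (pid=1): matches 1 b row(s) → 1 output row(s).
- a row (pid=5): matches 2 b row(s) → 2 output row(s).
- a row (pid=NULL): no match → dropped.
- a row (pid=4): matches 2 b row(s) → 2 output row(s).
After projecting and ordering:
b.doctor | a.pname
Judy | NULL
Liam | Omar
Vik | NULL
Zane | Omar
NULL | Dave
NULL | Judy
NULL | Raj

(Judy, NULL); (Liam, Omar); (Vik, NULL); (Zane, Omar); (NULL, Dave); (NULL, Judy); (NULL, Raj)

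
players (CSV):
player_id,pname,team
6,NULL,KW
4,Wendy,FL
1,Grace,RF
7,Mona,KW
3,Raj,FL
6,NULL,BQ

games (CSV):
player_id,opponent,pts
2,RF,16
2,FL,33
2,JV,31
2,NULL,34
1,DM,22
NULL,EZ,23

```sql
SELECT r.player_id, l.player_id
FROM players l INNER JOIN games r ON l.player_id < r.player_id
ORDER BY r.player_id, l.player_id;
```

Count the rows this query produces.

4

INNER JOIN keeps only pairs where the ON condition holds.
Matching on l.player_id < r.player_id. A NULL in a compared column never satisfies the condition.
- l row (player_id=6): no match → dropped.
- l row (player_id=4): no match → dropped.
- l row (player_id=1): matches 4 r row(s) → 4 output row(s).
- l row (player_id=7): no match → dropped.
- l row (player_id=3): no match → dropped.
- l row (player_id=6): no match → dropped.
Total: 4 rows.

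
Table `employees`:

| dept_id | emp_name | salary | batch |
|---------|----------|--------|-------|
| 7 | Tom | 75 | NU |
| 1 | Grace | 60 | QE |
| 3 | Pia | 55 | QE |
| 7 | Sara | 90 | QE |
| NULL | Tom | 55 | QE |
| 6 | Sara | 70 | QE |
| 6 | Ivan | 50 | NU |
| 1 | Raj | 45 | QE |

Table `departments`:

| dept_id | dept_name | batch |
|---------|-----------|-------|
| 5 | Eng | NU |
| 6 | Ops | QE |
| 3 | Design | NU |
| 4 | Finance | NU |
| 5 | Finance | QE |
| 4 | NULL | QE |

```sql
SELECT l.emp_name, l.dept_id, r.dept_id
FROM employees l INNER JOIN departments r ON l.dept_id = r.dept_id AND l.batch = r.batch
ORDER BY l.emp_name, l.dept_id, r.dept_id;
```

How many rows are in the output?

1

INNER JOIN keeps only pairs where the ON condition holds.
Matching on l.dept_id = r.dept_id AND l.batch = r.batch. A NULL in a compared column never satisfies the condition.
- l[0] dept_id=7, batch=NU → no match; dropped.
- l[1] dept_id=1, batch=QE → no match; dropped.
- l[2] dept_id=3, batch=QE → no match; dropped.
- l[3] dept_id=7, batch=QE → no match; dropped.
- l[4] dept_id=NULL, batch=QE → no match; dropped.
- l[5] dept_id=6, batch=QE → 1 match(es) in r → 1 row(s).
- l[6] dept_id=6, batch=NU → no match; dropped.
- l[7] dept_id=1, batch=QE → no match; dropped.
Total: 1 rows.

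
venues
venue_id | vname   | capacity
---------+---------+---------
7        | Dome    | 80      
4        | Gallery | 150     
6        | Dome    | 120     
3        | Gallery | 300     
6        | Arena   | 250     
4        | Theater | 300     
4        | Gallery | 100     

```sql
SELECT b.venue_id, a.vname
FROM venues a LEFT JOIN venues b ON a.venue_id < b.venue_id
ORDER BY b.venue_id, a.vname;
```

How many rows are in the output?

LEFT JOIN keeps every row from `venues a`; unmatched rows get NULL for `venues b`'s columns.
Matching on a.venue_id < b.venue_id.
Matched pairs: 17; unmatched a rows kept: 1.
Total: 17 matched + 1 padded = 18 rows.

18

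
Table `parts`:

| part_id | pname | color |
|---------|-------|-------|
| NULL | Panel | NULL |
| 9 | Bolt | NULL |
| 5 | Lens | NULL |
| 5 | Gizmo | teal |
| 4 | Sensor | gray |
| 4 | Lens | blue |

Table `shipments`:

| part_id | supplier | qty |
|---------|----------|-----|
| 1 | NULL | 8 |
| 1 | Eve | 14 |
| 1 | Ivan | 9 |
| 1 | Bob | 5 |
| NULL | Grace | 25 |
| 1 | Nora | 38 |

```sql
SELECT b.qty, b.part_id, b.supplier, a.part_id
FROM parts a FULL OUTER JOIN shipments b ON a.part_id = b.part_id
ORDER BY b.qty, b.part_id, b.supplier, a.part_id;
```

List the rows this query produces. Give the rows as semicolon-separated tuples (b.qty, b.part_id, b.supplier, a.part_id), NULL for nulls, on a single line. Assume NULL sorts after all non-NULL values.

FULL OUTER JOIN keeps every row from both sides; unmatched rows get NULL for the other side's columns.
Matching on a.part_id = b.part_id. A NULL in a compared column never satisfies the condition.
- a (part_id=NULL) has no partner → padded with NULL.
- a (part_id=9) has no partner → padded with NULL.
- a (part_id=5) has no partner → padded with NULL.
- a (part_id=5) has no partner → padded with NULL.
- a (part_id=4) has no partner → padded with NULL.
- a (part_id=4) has no partner → padded with NULL.
- 6 b row(s) had no a match → kept, a columns NULL.

(5, 1, Bob, NULL); (8, 1, NULL, NULL); (9, 1, Ivan, NULL); (14, 1, Eve, NULL); (25, NULL, Grace, NULL); (38, 1, Nora, NULL); (NULL, NULL, NULL, 4); (NULL, NULL, NULL, 4); (NULL, NULL, NULL, 5); (NULL, NULL, NULL, 5); (NULL, NULL, NULL, 9); (NULL, NULL, NULL, NULL)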